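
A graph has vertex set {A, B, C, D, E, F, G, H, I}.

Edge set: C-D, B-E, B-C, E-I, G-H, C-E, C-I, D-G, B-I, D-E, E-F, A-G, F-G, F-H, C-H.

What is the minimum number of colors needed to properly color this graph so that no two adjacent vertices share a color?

4

B, C, E, I form a clique, so at least 4 colors are needed.
A valid assignment using 4 colors: A=blue, B=yellow, C=blue, D=green, E=red, F=blue, G=red, H=green, I=green. No two adjacent vertices share a color.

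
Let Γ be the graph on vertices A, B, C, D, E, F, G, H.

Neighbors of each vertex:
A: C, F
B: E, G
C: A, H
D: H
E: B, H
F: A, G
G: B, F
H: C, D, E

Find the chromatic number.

3

The cycle C-A-F-G-B-E-H-C has odd length 7, so it cannot be 2-colored; at least 3 colors are needed.
One proper 3-coloring: A=red, B=green, C=blue, D=blue, E=blue, F=blue, G=red, H=red. No two adjacent vertices share a color.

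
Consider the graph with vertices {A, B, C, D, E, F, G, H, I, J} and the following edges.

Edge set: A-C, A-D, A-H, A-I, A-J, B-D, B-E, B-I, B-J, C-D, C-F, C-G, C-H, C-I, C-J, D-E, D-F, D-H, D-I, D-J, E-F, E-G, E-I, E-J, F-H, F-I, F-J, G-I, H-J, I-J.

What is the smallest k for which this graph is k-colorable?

C, D, F, H, J are mutually adjacent (a clique of size 5), so at least 5 colors are needed.
One proper 5-coloring: A=5, B=5, C=4, D=2, E=4, F=5, G=1, H=3, I=3, J=1. No two adjacent vertices share a color.

5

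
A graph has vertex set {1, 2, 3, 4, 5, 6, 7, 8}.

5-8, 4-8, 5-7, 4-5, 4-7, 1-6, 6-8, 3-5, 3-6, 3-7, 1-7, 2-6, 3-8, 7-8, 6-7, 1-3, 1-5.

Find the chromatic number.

1, 3, 6, 7 form a clique, so at least 4 colors are needed.
One proper 4-coloring: 1=yellow, 2=red, 3=green, 4=green, 5=blue, 6=blue, 7=red, 8=yellow. No two adjacent vertices share a color.

4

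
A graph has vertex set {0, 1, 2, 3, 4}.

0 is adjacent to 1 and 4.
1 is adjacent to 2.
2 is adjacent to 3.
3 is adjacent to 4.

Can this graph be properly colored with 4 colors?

Yes

The chromatic number is 3. The cycle 4-3-2-1-0-4 has odd length 5, so it cannot be 2-colored; at least 3 colors are needed.
3 colors suffice: color a → {0, 2}; color b → {1, 3}; color c → {4}.
Since 4 ≥ 3, a proper 4-coloring certainly exists.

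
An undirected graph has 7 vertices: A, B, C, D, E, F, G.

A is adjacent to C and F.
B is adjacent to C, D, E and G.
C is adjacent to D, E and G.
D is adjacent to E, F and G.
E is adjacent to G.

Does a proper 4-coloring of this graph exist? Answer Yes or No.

B, C, D, E, G are pairwise adjacent (a clique of size 5), so at least 5 colors are needed.
So 4 colors are not enough.

No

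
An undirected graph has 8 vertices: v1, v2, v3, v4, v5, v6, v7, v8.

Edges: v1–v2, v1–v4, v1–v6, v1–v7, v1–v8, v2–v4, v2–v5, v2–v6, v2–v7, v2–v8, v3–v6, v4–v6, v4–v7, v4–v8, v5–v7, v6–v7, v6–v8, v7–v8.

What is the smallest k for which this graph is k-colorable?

v1, v2, v4, v6, v7, v8 are mutually adjacent (a clique of size 6), so at least 6 colors are needed.
6 colors suffice: color 1 → {v5, v6}; color 2 → {v3, v7}; color 3 → {v2}; color 4 → {v8}; color 5 → {v4}; color 6 → {v1}. No two adjacent vertices share a color.

6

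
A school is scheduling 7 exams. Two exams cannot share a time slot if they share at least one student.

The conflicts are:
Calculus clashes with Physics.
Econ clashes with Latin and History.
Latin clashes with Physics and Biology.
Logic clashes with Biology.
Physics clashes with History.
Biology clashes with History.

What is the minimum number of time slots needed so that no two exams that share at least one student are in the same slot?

2

Latin and Physics conflict, so at least 2 time slots are needed.
2 time slots suffice: Calculus=2, Econ=1, Latin=2, Logic=2, Physics=1, Biology=1, History=2. No two conflicting exams share a time slot.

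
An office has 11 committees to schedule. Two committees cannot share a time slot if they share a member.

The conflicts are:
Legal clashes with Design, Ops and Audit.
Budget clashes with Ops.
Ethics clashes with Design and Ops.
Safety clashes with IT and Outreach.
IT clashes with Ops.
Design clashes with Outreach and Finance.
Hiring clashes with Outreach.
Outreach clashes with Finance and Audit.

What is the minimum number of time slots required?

Design, Outreach, Finance pairwise conflict, so at least 3 time slots are needed.
3 time slots suffice: Legal=3, Budget=2, Ethics=3, Safety=3, IT=2, Design=2, Hiring=2, Outreach=1, Finance=3, Ops=1, Audit=2. Every pair that conflicts lands in different time slots.

3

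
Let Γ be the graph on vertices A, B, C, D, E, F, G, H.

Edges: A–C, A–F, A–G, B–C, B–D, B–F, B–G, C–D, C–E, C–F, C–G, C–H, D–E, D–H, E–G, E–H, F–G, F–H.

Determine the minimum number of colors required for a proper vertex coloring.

B, C, F, G form a clique, so at least 4 colors are needed.
One proper 4-coloring: A=4, B=4, C=1, D=3, E=2, F=2, G=3, H=4. Every edge joins two different colors.

4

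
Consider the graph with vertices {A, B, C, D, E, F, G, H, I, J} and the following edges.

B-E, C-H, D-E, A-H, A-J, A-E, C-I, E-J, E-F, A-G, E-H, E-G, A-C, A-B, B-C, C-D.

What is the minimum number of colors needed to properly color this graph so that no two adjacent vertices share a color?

A, E, G are mutually adjacent, so at least 3 colors are needed.
One proper 3-coloring: A=2, B=3, C=1, D=2, E=1, F=2, G=3, H=3, I=2, J=3. No two adjacent vertices share a color.

3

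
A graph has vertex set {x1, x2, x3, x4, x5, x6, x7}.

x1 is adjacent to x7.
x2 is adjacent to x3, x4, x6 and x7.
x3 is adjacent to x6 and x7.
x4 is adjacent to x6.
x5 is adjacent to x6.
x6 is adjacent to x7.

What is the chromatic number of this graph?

x2, x3, x6, x7 are mutually adjacent (a clique of size 4), so at least 4 colors are needed.
4 colors suffice: color R → {x1, x6}; color B → {x4, x5, x7}; color G → {x2}; color Y → {x3}. Every edge joins two different colors.

4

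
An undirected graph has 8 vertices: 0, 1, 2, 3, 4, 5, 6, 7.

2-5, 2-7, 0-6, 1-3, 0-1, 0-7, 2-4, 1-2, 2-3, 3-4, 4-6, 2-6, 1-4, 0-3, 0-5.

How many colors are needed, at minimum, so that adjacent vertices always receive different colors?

1, 2, 3, 4 form a clique, so at least 4 colors are needed.
4 colors suffice: color a → {0, 2}; color b → {3, 5, 6, 7}; color c → {1}; color d → {4}. No two adjacent vertices share a color.

4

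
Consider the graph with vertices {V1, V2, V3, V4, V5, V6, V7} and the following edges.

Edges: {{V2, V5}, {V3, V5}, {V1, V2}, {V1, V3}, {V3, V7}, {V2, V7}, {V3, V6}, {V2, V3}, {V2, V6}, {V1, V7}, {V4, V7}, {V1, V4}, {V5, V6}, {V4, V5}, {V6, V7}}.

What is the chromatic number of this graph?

V2, V3, V6, V7 are mutually adjacent (a clique of size 4), so at least 4 colors are needed.
4 colors suffice: V1=yellow, V2=green, V3=blue, V4=blue, V5=red, V6=yellow, V7=red. Each edge has distinct colors on its endpoints.

4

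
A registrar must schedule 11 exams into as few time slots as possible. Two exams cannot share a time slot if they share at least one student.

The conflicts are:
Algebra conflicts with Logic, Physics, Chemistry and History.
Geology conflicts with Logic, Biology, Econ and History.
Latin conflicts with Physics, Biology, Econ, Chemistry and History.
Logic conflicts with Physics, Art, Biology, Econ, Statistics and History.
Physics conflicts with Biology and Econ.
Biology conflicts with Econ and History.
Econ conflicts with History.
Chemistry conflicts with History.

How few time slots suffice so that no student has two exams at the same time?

Geology, Logic, Biology, Econ, History all conflict with each other, so at least 5 time slots are needed.
A valid assignment using 5 time slots: Algebra=3, Geology=5, Latin=1, Logic=1, Physics=2, Art=2, Biology=4, Econ=3, Chemistry=4, Statistics=2, History=2. Every pair that conflicts lands in different time slots.

5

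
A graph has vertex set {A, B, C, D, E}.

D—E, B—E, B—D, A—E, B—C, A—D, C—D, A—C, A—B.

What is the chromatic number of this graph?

A, B, D, E are pairwise adjacent (a clique of size 4), so at least 4 colors are needed.
4 colors suffice: A=3, B=2, C=4, D=1, E=4. Every edge joins two different colors.

4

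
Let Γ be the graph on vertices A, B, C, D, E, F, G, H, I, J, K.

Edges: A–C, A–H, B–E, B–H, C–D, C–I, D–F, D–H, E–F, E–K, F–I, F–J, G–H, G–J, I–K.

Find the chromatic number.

3

The cycle H-B-E-F-D-H has odd length 5, so it cannot be 2-colored; at least 3 colors are needed.
A valid assignment using 3 colors: A=blue, B=green, C=red, D=blue, E=blue, F=red, G=blue, H=red, I=blue, J=green, K=red. Each edge has distinct colors on its endpoints.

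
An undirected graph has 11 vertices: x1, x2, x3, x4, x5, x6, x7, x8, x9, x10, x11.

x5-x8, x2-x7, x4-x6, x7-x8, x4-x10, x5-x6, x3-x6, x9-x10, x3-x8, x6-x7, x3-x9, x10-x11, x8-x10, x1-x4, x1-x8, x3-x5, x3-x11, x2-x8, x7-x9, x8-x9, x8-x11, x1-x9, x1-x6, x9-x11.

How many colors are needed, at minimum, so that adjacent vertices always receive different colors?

x3, x8, x9, x11 are pairwise adjacent (a clique of size 4), so at least 4 colors are needed.
4 colors suffice: x1=G, x2=B, x3=G, x4=B, x5=B, x6=R, x7=G, x8=R, x9=B, x10=G, x11=Y. Every edge joins two different colors.

4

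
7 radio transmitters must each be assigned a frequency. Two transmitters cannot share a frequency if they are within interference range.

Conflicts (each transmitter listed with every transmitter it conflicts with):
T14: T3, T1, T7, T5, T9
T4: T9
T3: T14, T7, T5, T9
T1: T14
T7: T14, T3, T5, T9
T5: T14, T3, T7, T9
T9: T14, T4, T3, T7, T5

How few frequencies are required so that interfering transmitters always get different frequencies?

5

T14, T3, T7, T5, T9 are mutually in conflict, so at least 5 frequencies are needed.
Using 5 frequencies: T14=2, T4=2, T3=5, T1=1, T7=4, T5=3, T9=1. No two conflicting transmitters share a frequency.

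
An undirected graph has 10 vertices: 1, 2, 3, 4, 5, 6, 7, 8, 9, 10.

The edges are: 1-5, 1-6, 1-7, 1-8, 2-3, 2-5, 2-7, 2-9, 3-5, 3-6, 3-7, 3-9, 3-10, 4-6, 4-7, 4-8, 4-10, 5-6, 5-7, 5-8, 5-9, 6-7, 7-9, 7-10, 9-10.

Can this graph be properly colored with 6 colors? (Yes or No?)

Yes

The chromatic number is 5. 2, 3, 5, 7, 9 form a clique, so at least 5 colors are needed.
5 colors suffice: 1=c, 2=e, 3=c, 4=b, 5=b, 6=d, 7=a, 8=a, 9=d, 10=e.
Since 6 ≥ 5, a proper 6-coloring certainly exists.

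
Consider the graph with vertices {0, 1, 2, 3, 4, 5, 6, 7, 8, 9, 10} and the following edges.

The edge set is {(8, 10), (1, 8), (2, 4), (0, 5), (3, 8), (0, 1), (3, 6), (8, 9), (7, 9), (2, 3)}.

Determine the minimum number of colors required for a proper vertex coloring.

0 and 5 are adjacent, so at least 2 colors are needed.
One proper 2-coloring: 0=red, 1=blue, 2=red, 3=blue, 4=blue, 5=blue, 6=red, 7=red, 8=red, 9=blue, 10=blue. Every edge joins two different colors.

2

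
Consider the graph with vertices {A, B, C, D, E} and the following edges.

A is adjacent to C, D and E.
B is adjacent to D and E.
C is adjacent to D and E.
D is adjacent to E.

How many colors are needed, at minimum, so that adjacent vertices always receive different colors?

A, C, D, E are mutually adjacent (a clique of size 4), so at least 4 colors are needed.
4 colors suffice: A=4, B=3, C=3, D=2, E=1. Every edge joins two different colors.

4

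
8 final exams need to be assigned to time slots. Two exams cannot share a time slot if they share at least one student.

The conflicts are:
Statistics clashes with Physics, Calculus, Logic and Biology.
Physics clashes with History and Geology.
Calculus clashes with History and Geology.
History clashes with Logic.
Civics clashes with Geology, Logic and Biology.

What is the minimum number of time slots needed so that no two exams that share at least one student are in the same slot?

3

The cycle Geology-Physics-Statistics-Logic-Civics-Geology has odd length 5, so it cannot be 2-colored; at least 3 time slots are needed.
3 time slots suffice: time slot 1 → {Statistics, History, Geology}; time slot 2 → {Physics, Calculus, Logic, Biology}; time slot 3 → {Civics}. Each listed conflict is separated.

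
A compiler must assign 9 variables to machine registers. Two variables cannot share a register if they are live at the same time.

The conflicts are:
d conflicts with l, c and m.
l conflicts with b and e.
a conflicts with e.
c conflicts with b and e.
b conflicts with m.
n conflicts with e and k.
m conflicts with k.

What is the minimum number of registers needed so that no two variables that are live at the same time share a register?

n and e conflict, so at least 2 registers are needed.
2 registers suffice: d=1, l=2, a=2, c=2, b=1, n=2, e=1, m=2, k=1. No two conflicting variables share a register.

2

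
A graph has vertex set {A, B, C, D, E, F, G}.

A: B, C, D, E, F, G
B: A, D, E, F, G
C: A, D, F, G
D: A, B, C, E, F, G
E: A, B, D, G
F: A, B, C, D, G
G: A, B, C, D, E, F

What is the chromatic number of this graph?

A, B, D, E, G form a clique, so at least 5 colors are needed.
A valid assignment using 5 colors: A=blue, B=yellow, C=yellow, D=red, E=purple, F=purple, G=green. No two adjacent vertices share a color.

5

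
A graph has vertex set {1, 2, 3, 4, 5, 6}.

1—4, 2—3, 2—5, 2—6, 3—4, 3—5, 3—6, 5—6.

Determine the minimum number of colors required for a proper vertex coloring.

2, 3, 5, 6 are mutually adjacent (a clique of size 4), so at least 4 colors are needed.
4 colors suffice: color red → {1, 3}; color blue → {2, 4}; color green → {5}; color yellow → {6}. No two adjacent vertices share a color.

4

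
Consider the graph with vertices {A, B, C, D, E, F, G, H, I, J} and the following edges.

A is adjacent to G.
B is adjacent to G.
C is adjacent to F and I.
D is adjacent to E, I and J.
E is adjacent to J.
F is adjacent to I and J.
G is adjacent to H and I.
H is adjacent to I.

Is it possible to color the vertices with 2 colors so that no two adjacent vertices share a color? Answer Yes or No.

G, H, I are mutually adjacent, so at least 3 colors are needed.
So 2 colors are not enough.

No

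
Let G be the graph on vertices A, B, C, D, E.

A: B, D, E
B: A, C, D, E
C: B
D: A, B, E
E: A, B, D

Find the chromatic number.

4

A, B, D, E form a clique, so at least 4 colors are needed.
4 colors suffice: color red → {B}; color blue → {C, E}; color green → {A}; color yellow → {D}. No two adjacent vertices share a color.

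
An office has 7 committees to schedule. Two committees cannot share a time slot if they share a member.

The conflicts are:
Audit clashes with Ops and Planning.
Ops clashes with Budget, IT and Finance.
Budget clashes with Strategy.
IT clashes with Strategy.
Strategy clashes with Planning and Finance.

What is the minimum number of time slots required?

3

The cycle IT-Ops-Audit-Planning-Strategy-IT has odd length 5, so it cannot be 2-colored; at least 3 time slots are needed.
3 time slots suffice: time slot 1 → {Ops, Strategy}; time slot 2 → {Audit, Budget, IT, Finance}; time slot 3 → {Planning}. No two conflicting committees share a time slot.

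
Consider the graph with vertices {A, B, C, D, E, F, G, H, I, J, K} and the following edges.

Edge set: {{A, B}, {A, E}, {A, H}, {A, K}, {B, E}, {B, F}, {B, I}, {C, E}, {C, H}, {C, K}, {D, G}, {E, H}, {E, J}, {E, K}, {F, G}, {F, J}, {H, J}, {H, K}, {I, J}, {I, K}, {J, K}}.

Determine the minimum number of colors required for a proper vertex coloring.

E, H, J, K are pairwise adjacent (a clique of size 4), so at least 4 colors are needed.
A valid assignment using 4 colors: A=3, B=2, C=3, D=1, E=1, F=1, G=2, H=4, I=1, J=3, K=2. Each edge has distinct colors on its endpoints.

4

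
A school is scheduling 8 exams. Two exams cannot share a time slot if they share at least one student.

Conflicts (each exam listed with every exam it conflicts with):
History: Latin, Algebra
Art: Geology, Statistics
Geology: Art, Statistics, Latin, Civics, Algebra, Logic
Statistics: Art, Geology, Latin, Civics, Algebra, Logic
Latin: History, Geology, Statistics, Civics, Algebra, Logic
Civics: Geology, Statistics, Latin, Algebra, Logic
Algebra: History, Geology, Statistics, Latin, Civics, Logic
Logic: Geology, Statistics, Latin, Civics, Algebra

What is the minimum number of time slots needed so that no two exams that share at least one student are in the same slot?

Geology, Statistics, Latin, Civics, Algebra, Logic all conflict with each other, so at least 6 time slots are needed.
Using 6 time slots: History=2, Art=1, Geology=2, Statistics=3, Latin=1, Civics=6, Algebra=4, Logic=5. Each listed conflict is separated.

6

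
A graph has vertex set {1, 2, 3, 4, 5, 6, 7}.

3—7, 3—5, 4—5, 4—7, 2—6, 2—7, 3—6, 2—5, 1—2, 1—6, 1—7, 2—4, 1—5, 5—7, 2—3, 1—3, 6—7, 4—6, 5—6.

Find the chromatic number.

6

1, 2, 3, 5, 6, 7 are pairwise adjacent (a clique of size 6), so at least 6 colors are needed.
One proper 6-coloring: 1=e, 2=d, 3=f, 4=e, 5=c, 6=a, 7=b. Every edge joins two different colors.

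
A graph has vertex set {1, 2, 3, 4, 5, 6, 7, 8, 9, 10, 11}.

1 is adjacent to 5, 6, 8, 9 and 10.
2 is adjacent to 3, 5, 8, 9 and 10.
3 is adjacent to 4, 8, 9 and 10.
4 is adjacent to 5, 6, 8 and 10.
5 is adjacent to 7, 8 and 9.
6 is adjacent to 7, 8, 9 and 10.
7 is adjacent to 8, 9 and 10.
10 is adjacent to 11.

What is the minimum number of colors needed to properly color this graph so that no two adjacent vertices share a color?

1, 6, 8 form a triangle, so at least 3 colors are needed.
3 colors suffice: color red → {8, 9, 10}; color blue → {3, 5, 6, 11}; color green → {1, 2, 4, 7}. Each edge has distinct colors on its endpoints.

3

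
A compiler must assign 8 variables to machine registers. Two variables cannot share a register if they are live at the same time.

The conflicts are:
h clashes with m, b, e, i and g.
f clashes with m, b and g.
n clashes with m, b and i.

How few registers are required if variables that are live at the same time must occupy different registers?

2

h and m conflict, so at least 2 registers are needed.
2 registers suffice: register 1 → {h, f, n}; register 2 → {m, b, e, i, g}. No two conflicting variables share a register.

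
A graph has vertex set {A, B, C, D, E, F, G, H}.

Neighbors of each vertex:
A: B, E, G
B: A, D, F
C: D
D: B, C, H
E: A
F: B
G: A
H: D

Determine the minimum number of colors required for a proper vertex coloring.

2

D and H are adjacent, so at least 2 colors are needed.
2 colors suffice: color red → {A, D, F}; color blue → {B, C, E, G, H}. Every edge joins two different colors.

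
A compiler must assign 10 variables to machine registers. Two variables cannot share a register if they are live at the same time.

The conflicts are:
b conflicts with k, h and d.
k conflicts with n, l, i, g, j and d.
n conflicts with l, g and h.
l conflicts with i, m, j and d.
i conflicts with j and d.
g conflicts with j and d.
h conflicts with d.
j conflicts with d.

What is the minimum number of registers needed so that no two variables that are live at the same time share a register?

k, l, i, j, d all conflict with each other, so at least 5 registers are needed.
5 registers suffice: register 1 → {k, m, h}; register 2 → {n, d}; register 3 → {b, l, g}; register 4 → {j}; register 5 → {i}. Each listed conflict is separated.

5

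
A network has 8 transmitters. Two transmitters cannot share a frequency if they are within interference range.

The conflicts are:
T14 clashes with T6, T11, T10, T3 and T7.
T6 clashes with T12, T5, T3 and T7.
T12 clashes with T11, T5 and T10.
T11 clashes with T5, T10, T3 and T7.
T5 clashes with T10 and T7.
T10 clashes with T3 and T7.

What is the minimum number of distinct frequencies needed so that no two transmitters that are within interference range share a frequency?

4

T14, T11, T10, T3 all conflict with each other, so at least 4 frequencies are needed.
4 frequencies suffice: frequency 1 → {T6, T11}; frequency 2 → {T10}; frequency 3 → {T12, T3, T7}; frequency 4 → {T14, T5}. No two conflicting transmitters share a frequency.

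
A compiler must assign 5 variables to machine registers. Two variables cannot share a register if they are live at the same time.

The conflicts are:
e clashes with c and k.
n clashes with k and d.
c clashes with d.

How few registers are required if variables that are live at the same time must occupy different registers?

The cycle d-c-e-k-n-d has odd length 5, so it cannot be 2-colored; at least 3 registers are needed.
Using 3 registers: e=1, n=3, c=2, k=2, d=1. Every pair that conflicts lands in different registers.

3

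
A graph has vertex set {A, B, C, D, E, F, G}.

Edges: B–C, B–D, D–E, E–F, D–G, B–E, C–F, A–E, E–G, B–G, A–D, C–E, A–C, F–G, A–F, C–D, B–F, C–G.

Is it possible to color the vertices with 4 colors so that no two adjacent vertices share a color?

B, C, D, E, G are pairwise adjacent (a clique of size 5), so at least 5 colors are needed.
So 4 colors are not enough.

No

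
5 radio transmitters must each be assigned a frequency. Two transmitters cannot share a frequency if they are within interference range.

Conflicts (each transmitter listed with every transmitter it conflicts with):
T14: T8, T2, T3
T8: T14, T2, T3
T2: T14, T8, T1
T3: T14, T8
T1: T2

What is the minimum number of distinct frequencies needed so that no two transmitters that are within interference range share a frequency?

T14, T8, T2 are mutually in conflict, so at least 3 frequencies are needed.
A valid assignment using 3 frequencies: T14=1, T8=2, T2=3, T3=3, T1=1. Every pair that conflicts lands in different frequencies.

3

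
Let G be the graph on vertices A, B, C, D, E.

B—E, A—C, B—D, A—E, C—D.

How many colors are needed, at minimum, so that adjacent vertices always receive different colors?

3

The cycle B-D-C-A-E-B has odd length 5, so it cannot be 2-colored; at least 3 colors are needed.
A valid assignment using 3 colors: A=3, B=1, C=1, D=2, E=2. Each edge has distinct colors on its endpoints.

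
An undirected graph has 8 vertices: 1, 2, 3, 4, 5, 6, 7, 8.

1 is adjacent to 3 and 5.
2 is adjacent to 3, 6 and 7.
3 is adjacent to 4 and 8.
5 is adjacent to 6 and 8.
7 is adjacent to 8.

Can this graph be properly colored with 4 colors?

Yes

The chromatic number is 3. The cycle 5-1-3-2-6-5 has odd length 5, so it cannot be 2-colored; at least 3 colors are needed.
3 colors suffice: 1=blue, 2=blue, 3=red, 4=blue, 5=red, 6=green, 7=red, 8=blue.
Since 4 ≥ 3, a proper 4-coloring certainly exists.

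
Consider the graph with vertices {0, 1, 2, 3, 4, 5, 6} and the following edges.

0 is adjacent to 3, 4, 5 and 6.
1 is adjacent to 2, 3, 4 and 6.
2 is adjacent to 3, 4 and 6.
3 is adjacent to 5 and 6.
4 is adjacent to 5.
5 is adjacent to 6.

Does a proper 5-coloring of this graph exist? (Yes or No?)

Yes

The chromatic number is 4. 0, 3, 5, 6 are mutually adjacent (a clique of size 4), so at least 4 colors are needed.
4 colors suffice: color a → {4, 6}; color b → {3}; color c → {0, 2}; color d → {1, 5}.
Since 5 ≥ 4, a proper 5-coloring certainly exists.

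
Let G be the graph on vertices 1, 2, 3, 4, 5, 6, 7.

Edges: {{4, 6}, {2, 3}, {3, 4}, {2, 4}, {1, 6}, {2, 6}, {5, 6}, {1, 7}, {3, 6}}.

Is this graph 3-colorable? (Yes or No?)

No

2, 3, 4, 6 form a clique, so at least 4 colors are needed.
So 3 colors are not enough.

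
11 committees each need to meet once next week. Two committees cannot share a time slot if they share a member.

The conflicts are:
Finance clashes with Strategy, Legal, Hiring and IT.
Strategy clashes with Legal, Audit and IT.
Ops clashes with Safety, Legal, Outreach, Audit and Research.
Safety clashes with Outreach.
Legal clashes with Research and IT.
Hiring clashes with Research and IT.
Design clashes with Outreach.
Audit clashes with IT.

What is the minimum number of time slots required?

Finance, Strategy, Legal, IT all conflict with each other, so at least 4 time slots are needed.
A valid assignment using 4 time slots: Finance=3, Strategy=4, Ops=1, Safety=3, Legal=2, Hiring=2, Design=1, Outreach=2, Audit=2, Research=3, IT=1. Every pair that conflicts lands in different time slots.

4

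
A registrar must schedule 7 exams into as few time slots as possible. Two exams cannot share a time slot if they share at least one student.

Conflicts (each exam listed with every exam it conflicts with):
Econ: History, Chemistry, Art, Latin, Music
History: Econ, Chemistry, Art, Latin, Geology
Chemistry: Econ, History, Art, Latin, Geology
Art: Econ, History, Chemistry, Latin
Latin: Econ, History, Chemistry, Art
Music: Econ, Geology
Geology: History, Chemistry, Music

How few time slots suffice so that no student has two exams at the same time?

5

Econ, History, Chemistry, Art, Latin are mutually in conflict, so at least 5 time slots are needed.
5 time slots suffice: Econ=1, History=2, Chemistry=3, Art=4, Latin=5, Music=2, Geology=1. Each listed conflict is separated.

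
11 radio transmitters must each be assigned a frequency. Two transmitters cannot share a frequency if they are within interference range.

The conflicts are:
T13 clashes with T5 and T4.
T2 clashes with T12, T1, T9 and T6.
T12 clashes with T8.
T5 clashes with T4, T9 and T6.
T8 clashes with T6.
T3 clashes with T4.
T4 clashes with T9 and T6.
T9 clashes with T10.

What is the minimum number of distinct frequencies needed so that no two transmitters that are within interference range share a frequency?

T5, T4, T9 all conflict with each other, so at least 3 frequencies are needed.
3 frequencies suffice: frequency 1 → {T2, T8, T4, T10}; frequency 2 → {T13, T12, T1, T3, T9, T6}; frequency 3 → {T5}. Each listed conflict is separated.

3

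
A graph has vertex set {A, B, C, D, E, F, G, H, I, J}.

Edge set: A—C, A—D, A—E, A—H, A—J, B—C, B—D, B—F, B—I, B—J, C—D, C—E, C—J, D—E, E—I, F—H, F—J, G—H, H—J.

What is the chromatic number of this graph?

4

A, C, D, E form a clique, so at least 4 colors are needed.
4 colors suffice: A=red, B=red, C=green, D=blue, E=yellow, F=yellow, G=red, H=green, I=blue, J=blue. Every edge joins two different colors.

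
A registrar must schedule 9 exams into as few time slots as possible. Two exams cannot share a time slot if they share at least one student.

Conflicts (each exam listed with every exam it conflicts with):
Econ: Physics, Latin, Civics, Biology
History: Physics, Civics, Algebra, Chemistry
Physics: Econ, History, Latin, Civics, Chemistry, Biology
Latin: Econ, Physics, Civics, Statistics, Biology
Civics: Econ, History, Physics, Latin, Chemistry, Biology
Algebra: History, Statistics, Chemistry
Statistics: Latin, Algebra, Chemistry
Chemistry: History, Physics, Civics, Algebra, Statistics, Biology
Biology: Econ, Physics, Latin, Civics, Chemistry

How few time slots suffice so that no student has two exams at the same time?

5

Econ, Physics, Latin, Civics, Biology all conflict with each other, so at least 5 time slots are needed.
5 time slots suffice: time slot 1 → {Latin, Chemistry}; time slot 2 → {Civics, Statistics}; time slot 3 → {Physics, Algebra}; time slot 4 → {History, Biology}; time slot 5 → {Econ}. Each listed conflict is separated.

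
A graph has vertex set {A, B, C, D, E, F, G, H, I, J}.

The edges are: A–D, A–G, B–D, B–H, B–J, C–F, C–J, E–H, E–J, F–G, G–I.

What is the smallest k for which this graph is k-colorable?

The cycle D-B-J-C-F-G-A-D has odd length 7, so it cannot be 2-colored; at least 3 colors are needed.
3 colors suffice: color red → {D, G, H, J}; color blue → {A, B, C, E, I}; color green → {F}. Each edge has distinct colors on its endpoints.

3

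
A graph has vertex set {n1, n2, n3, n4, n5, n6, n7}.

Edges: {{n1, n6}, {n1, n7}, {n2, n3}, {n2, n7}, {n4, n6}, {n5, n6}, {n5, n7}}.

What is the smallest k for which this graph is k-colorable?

2

n5 and n7 are adjacent, so at least 2 colors are needed.
2 colors suffice: color red → {n3, n6, n7}; color blue → {n1, n2, n4, n5}. Every edge joins two different colors.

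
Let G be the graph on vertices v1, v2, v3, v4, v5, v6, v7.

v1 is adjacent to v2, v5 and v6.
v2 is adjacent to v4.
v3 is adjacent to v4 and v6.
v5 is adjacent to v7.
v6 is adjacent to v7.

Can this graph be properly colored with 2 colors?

No

The cycle v3-v6-v1-v2-v4-v3 has odd length 5, so it cannot be 2-colored; at least 3 colors are needed.
So 2 colors are not enough.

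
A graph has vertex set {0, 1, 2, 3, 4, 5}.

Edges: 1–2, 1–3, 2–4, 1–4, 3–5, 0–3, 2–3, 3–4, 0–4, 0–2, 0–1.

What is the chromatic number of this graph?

0, 1, 2, 3, 4 are pairwise adjacent (a clique of size 5), so at least 5 colors are needed.
5 colors suffice: color a → {3}; color b → {0, 5}; color c → {4}; color d → {1}; color e → {2}. Each edge has distinct colors on its endpoints.

5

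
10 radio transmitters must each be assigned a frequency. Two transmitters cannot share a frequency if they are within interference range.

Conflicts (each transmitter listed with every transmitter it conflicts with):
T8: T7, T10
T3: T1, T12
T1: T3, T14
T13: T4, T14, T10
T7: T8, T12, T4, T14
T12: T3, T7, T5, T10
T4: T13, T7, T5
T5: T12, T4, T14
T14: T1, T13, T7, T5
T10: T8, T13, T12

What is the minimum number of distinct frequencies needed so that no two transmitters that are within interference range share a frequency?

3

The cycle T10-T13-T4-T7-T8-T10 has odd length 5, so it cannot be 2-colored; at least 3 frequencies are needed.
3 frequencies suffice: frequency 1 → {T3, T7, T5, T10}; frequency 2 → {T8, T12, T4, T14}; frequency 3 → {T1, T13}. Every pair that conflicts lands in different frequencies.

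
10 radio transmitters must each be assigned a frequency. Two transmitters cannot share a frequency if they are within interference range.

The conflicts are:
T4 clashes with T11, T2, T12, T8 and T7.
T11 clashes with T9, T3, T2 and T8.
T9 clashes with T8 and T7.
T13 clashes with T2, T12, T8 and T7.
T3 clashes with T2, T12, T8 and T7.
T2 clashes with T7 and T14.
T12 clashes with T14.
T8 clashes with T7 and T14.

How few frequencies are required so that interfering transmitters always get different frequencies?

3

T13, T2, T7 are mutually in conflict, so at least 3 frequencies are needed.
3 frequencies suffice: T4=3, T11=2, T9=3, T13=3, T3=3, T2=1, T12=1, T8=1, T7=2, T14=2. Each listed conflict is separated.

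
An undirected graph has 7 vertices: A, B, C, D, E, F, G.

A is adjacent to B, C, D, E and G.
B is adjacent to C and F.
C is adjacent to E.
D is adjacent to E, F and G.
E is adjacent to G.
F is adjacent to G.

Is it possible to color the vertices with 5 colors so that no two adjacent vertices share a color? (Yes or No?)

The chromatic number is 4. A, D, E, G are mutually adjacent (a clique of size 4), so at least 4 colors are needed.
One proper 4-coloring: A=red, B=blue, C=green, D=green, E=yellow, F=red, G=blue.
Since 5 ≥ 4, a proper 5-coloring certainly exists.

Yes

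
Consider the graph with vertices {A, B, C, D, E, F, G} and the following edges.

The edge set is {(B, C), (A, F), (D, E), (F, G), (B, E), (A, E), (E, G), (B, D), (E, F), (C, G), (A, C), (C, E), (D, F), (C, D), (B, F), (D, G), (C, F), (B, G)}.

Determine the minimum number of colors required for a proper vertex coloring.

B, C, D, E, F, G form a clique, so at least 6 colors are needed.
One proper 6-coloring: A=4, B=4, C=1, D=6, E=3, F=2, G=5. Every edge joins two different colors.

6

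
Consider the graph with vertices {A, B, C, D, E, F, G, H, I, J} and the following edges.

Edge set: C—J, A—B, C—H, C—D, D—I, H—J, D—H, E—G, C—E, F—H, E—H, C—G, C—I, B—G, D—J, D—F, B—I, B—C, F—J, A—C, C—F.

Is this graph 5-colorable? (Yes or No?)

Yes

The chromatic number is 5. C, D, F, H, J form a clique, so at least 5 colors are needed.
5 colors suffice: color red → {C}; color blue → {B, H}; color green → {A, D, E}; color yellow → {F, G, I}; color purple → {J}.
That is already a proper 5-coloring.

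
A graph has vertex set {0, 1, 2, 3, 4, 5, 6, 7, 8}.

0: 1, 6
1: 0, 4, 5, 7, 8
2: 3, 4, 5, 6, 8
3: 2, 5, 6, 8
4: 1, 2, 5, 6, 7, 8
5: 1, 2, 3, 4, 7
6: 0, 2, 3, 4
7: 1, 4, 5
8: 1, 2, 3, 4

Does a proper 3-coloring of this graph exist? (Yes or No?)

1, 4, 5, 7 are pairwise adjacent (a clique of size 4), so at least 4 colors are needed.
So 3 colors are not enough.

No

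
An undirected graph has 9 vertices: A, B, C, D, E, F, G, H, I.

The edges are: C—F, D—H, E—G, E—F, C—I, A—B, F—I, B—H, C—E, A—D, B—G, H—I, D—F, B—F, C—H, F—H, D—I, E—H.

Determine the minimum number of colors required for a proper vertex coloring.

4

D, F, H, I form a clique, so at least 4 colors are needed.
4 colors suffice: color red → {A, F, G}; color blue → {H}; color green → {B, C, D}; color yellow → {E, I}. No two adjacent vertices share a color.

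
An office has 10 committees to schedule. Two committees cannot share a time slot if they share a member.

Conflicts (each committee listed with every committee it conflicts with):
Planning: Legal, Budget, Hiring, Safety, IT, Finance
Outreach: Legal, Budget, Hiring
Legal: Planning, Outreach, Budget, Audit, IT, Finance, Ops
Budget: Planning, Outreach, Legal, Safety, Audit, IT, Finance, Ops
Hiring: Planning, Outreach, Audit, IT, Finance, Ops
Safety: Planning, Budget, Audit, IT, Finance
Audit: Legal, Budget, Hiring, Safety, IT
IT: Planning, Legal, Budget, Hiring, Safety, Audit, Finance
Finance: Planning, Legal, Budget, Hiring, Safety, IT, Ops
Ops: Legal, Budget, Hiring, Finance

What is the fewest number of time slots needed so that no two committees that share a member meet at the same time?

Planning, Legal, Budget, IT, Finance pairwise conflict, so at least 5 time slots are needed.
5 time slots suffice: time slot 1 → {Budget, Hiring}; time slot 2 → {Legal, Safety}; time slot 3 → {Outreach, Audit, Finance}; time slot 4 → {IT, Ops}; time slot 5 → {Planning}. No two conflicting committees share a time slot.

5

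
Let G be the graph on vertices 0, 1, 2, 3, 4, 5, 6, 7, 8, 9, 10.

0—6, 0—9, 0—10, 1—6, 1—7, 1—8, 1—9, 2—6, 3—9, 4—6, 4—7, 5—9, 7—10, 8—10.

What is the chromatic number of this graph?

The cycle 0-10-8-1-6-0 has odd length 5, so it cannot be 2-colored; at least 3 colors are needed.
A valid assignment using 3 colors: 0=a, 1=a, 2=a, 3=a, 4=a, 5=a, 6=b, 7=b, 8=b, 9=b, 10=c. Every edge joins two different colors.

3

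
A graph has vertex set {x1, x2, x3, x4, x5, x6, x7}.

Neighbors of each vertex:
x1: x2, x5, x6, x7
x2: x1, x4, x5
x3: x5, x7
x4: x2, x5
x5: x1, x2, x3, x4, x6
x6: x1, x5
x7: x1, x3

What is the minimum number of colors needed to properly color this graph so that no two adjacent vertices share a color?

3

x1, x2, x5 are pairwise adjacent, so at least 3 colors are needed.
3 colors suffice: color 1 → {x5, x7}; color 2 → {x1, x3, x4}; color 3 → {x2, x6}. Each edge has distinct colors on its endpoints.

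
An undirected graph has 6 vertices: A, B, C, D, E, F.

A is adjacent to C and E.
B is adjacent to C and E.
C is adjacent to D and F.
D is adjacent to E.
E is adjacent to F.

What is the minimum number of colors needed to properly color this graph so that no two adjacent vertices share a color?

2

E and F are adjacent, so at least 2 colors are needed.
2 colors suffice: color 1 → {C, E}; color 2 → {A, B, D, F}. Each edge has distinct colors on its endpoints.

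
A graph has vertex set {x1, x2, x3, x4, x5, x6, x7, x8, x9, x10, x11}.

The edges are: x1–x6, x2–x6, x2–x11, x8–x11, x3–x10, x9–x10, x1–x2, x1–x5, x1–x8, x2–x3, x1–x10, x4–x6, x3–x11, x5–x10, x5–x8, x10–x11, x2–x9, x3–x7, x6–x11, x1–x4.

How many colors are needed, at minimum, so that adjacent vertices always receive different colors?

x3, x10, x11 form a triangle, so at least 3 colors are needed.
3 colors suffice: color R → {x1, x7, x9, x11}; color B → {x2, x4, x8, x10}; color G → {x3, x5, x6}. No two adjacent vertices share a color.

3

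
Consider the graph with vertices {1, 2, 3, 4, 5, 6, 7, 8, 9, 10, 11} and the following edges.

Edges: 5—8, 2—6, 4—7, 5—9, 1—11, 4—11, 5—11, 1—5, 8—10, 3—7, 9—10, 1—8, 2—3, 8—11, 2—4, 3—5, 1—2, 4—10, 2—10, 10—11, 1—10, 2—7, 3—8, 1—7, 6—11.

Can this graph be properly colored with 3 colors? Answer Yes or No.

1, 5, 8, 11 form a clique, so at least 4 colors are needed.
So 3 colors are not enough.

No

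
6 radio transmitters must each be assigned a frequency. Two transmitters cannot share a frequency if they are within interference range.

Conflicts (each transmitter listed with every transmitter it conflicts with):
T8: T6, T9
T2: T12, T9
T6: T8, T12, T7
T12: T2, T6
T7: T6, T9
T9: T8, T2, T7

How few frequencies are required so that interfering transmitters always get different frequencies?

3

The cycle T9-T2-T12-T6-T8-T9 has odd length 5, so it cannot be 2-colored; at least 3 frequencies are needed.
3 frequencies suffice: frequency 1 → {T6, T9}; frequency 2 → {T8, T12, T7}; frequency 3 → {T2}. Every pair that conflicts lands in different frequencies.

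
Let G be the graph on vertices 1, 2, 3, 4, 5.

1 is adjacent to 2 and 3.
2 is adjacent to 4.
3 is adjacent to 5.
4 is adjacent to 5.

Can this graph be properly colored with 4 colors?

Yes

The chromatic number is 3. The cycle 1-2-4-5-3-1 has odd length 5, so it cannot be 2-colored; at least 3 colors are needed.
3 colors suffice: color a → {1, 4}; color b → {2, 5}; color c → {3}.
Since 4 ≥ 3, a proper 4-coloring certainly exists.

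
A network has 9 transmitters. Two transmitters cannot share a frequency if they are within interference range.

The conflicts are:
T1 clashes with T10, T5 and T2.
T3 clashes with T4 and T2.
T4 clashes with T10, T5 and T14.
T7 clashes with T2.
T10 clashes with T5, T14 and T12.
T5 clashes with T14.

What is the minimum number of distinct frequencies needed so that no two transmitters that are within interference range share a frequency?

4

T4, T10, T5, T14 are mutually in conflict, so at least 4 frequencies are needed.
4 frequencies suffice: frequency 1 → {T10, T2}; frequency 2 → {T1, T4, T7, T12}; frequency 3 → {T3, T5}; frequency 4 → {T14}. Every pair that conflicts lands in different frequencies.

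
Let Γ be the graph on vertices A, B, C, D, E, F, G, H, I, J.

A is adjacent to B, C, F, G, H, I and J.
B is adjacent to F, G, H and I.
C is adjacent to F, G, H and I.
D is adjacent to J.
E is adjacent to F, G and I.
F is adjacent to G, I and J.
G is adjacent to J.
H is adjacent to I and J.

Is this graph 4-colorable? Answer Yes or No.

The chromatic number is 4. A, B, F, I form a clique, so at least 4 colors are needed.
A valid assignment using 4 colors: A=1, B=4, C=4, D=1, E=1, F=2, G=3, H=2, I=3, J=4.
That is already a proper 4-coloring.

Yes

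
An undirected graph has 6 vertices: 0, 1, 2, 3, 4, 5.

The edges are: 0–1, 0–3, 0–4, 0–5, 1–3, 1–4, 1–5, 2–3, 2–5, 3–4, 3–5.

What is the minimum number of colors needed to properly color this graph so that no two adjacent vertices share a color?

4

0, 1, 3, 4 form a clique, so at least 4 colors are needed.
One proper 4-coloring: 0=yellow, 1=green, 2=green, 3=red, 4=blue, 5=blue. Every edge joins two different colors.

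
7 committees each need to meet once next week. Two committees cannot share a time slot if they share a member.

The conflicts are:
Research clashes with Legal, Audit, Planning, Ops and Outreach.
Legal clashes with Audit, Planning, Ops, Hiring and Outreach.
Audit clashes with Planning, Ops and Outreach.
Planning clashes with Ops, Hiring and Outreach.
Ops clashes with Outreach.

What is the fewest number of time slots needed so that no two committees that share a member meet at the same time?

Research, Legal, Audit, Planning, Ops, Outreach are mutually in conflict, so at least 6 time slots are needed.
Using 6 time slots: Research=4, Legal=2, Audit=6, Planning=1, Ops=5, Hiring=3, Outreach=3. No two conflicting committees share a time slot.

6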